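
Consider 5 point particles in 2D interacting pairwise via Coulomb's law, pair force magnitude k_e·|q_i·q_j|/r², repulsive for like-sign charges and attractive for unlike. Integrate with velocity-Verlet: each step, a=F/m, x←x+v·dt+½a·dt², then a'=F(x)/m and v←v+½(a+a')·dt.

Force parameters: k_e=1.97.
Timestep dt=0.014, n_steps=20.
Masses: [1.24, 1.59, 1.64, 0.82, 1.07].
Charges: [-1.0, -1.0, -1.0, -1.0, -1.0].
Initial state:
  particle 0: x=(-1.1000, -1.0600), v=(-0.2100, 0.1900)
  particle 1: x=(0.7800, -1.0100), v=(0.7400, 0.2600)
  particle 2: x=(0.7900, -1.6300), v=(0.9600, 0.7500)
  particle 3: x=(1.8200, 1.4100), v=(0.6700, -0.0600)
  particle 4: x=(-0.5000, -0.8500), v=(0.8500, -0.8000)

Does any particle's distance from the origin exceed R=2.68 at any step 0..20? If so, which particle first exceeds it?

step 0: x0=(-1.1000, -1.0600) x1=(0.7800, -1.0100) x2=(0.7900, -1.6300) x3=(1.8200, 1.4100) x4=(-0.5000, -0.8500)
step 1: x0=(-1.1034, -1.0575) x1=(0.7905, -1.0061) x2=(0.8035, -1.6199) x3=(1.8294, 1.4092) x4=(-0.4879, -0.8610)
step 2: x0=(-1.1077, -1.0551) x1=(0.8011, -1.0015) x2=(0.8172, -1.6104) x3=(1.8390, 1.4086) x4=(-0.4753, -0.8717)
step 3: x0=(-1.1128, -1.0530) x1=(0.8119, -0.9964) x2=(0.8310, -1.6017) x3=(1.8486, 1.4082) x4=(-0.4623, -0.8820)
step 4: x0=(-1.1188, -1.0511) x1=(0.8229, -0.9906) x2=(0.8450, -1.5937) x3=(1.8583, 1.4079) x4=(-0.4489, -0.8921)
step 5: x0=(-1.1256, -1.0493) x1=(0.8341, -0.9843) x2=(0.8592, -1.5865) x3=(1.8681, 1.4078) x4=(-0.4352, -0.9019)
step 6: x0=(-1.1332, -1.0476) x1=(0.8454, -0.9773) x2=(0.8735, -1.5800) x3=(1.8780, 1.4078) x4=(-0.4212, -0.9115)
step 7: x0=(-1.1415, -1.0460) x1=(0.8570, -0.9696) x2=(0.8880, -1.5742) x3=(1.8881, 1.4080) x4=(-0.4068, -0.9210)
step 8: x0=(-1.1506, -1.0446) x1=(0.8686, -0.9614) x2=(0.9027, -1.5692) x3=(1.8982, 1.4084) x4=(-0.3923, -0.9302)
step 9: x0=(-1.1603, -1.0432) x1=(0.8805, -0.9525) x2=(0.9175, -1.5649) x3=(1.9084, 1.4089) x4=(-0.3775, -0.9393)
step 10: x0=(-1.1706, -1.0418) x1=(0.8925, -0.9430) x2=(0.9325, -1.5613) x3=(1.9187, 1.4095) x4=(-0.3626, -0.9482)
step 11: x0=(-1.1816, -1.0405) x1=(0.9046, -0.9329) x2=(0.9478, -1.5583) x3=(1.9291, 1.4104) x4=(-0.3476, -0.9571)
step 12: x0=(-1.1932, -1.0393) x1=(0.9169, -0.9222) x2=(0.9632, -1.5561) x3=(1.9396, 1.4114) x4=(-0.3324, -0.9658)
step 13: x0=(-1.2054, -1.0381) x1=(0.9294, -0.9110) x2=(0.9788, -1.5545) x3=(1.9502, 1.4125) x4=(-0.3172, -0.9745)
step 14: x0=(-1.2181, -1.0369) x1=(0.9420, -0.8992) x2=(0.9946, -1.5536) x3=(1.9609, 1.4139) x4=(-0.3020, -0.9831)
step 15: x0=(-1.2313, -1.0358) x1=(0.9547, -0.8868) x2=(1.0105, -1.5533) x3=(1.9717, 1.4154) x4=(-0.2867, -0.9917)
step 16: x0=(-1.2449, -1.0347) x1=(0.9676, -0.8739) x2=(1.0267, -1.5536) x3=(1.9826, 1.4170) x4=(-0.2715, -1.0002)
step 17: x0=(-1.2591, -1.0336) x1=(0.9807, -0.8606) x2=(1.0430, -1.5545) x3=(1.9936, 1.4188) x4=(-0.2563, -1.0086)
step 18: x0=(-1.2736, -1.0325) x1=(0.9939, -0.8467) x2=(1.0596, -1.5559) x3=(2.0047, 1.4208) x4=(-0.2411, -1.0170)
step 19: x0=(-1.2886, -1.0314) x1=(1.0072, -0.8324) x2=(1.0763, -1.5579) x3=(2.0159, 1.4229) x4=(-0.2261, -1.0255)
step 20: x0=(-1.3040, -1.0303) x1=(1.0207, -0.8176) x2=(1.0932, -1.5604) x3=(2.0272, 1.4252) x4=(-0.2111, -1.0339)

no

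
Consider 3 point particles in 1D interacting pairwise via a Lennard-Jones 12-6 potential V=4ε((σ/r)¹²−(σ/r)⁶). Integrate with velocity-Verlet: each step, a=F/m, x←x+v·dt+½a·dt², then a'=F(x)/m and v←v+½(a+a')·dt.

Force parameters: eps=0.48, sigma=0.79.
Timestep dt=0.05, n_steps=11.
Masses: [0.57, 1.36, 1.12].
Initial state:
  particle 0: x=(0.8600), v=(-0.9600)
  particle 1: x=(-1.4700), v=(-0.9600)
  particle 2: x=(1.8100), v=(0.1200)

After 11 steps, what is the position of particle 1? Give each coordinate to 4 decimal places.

step 0: x0=(0.8600) x1=(-1.4700) x2=(1.8100)
step 1: x0=(0.8150) x1=(-1.5180) x2=(1.8145)
step 2: x0=(0.7762) x1=(-1.5660) x2=(1.8158)
step 3: x0=(0.7432) x1=(-1.6139) x2=(1.8141)
step 4: x0=(0.7153) x1=(-1.6619) x2=(1.8098)
step 5: x0=(0.6920) x1=(-1.7098) x2=(1.8031)
step 6: x0=(0.6731) x1=(-1.7577) x2=(1.7943)
step 7: x0=(0.6583) x1=(-1.8057) x2=(1.7832)
step 8: x0=(0.6476) x1=(-1.8536) x2=(1.7702)
step 9: x0=(0.6410) x1=(-1.9015) x2=(1.7550)
step 10: x0=(0.6387) x1=(-1.9493) x2=(1.7376)
step 11: x0=(0.6409) x1=(-1.9972) x2=(1.7178)

(-1.9972)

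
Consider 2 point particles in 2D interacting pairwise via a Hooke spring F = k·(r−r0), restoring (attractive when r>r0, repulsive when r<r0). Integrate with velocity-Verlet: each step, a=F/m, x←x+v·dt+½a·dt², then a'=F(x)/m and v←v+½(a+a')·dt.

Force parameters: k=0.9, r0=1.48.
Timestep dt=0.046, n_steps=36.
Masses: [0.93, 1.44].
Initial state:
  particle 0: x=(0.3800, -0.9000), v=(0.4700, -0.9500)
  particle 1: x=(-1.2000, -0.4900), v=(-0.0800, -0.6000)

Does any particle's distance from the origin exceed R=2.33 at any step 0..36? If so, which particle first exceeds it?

yes, particle 0

step 0: x0=(0.3800, -0.9000) x1=(-1.2000, -0.4900)
step 1: x0=(0.4015, -0.9437) x1=(-1.2036, -0.5176)
step 2: x0=(0.4226, -0.9872) x1=(-1.2069, -0.5453)
step 3: x0=(0.4433, -1.0307) x1=(-1.2100, -0.5731)
step 4: x0=(0.4635, -1.0740) x1=(-1.2128, -0.6009)
step 5: x0=(0.4832, -1.1172) x1=(-1.2153, -0.6288)
step 6: x0=(0.5024, -1.1602) x1=(-1.2173, -0.6569)
step 7: x0=(0.5209, -1.2030) x1=(-1.2190, -0.6850)
step 8: x0=(0.5388, -1.2457) x1=(-1.2203, -0.7133)
step 9: x0=(0.5560, -1.2881) x1=(-1.2211, -0.7417)
step 10: x0=(0.5724, -1.3303) x1=(-1.2214, -0.7703)
step 11: x0=(0.5881, -1.3723) x1=(-1.2213, -0.7990)
step 12: x0=(0.6029, -1.4140) x1=(-1.2206, -0.8279)
step 13: x0=(0.6169, -1.4554) x1=(-1.2193, -0.8570)
step 14: x0=(0.6300, -1.4965) x1=(-1.2175, -0.8863)
step 15: x0=(0.6422, -1.5374) x1=(-1.2151, -0.9157)
step 16: x0=(0.6535, -1.5779) x1=(-1.2121, -0.9453)
step 17: x0=(0.6639, -1.6181) x1=(-1.2085, -0.9752)
step 18: x0=(0.6732, -1.6580) x1=(-1.2043, -1.0053)
step 19: x0=(0.6816, -1.6975) x1=(-1.1994, -1.0356)
step 20: x0=(0.6890, -1.7367) x1=(-1.1939, -1.0661)
step 21: x0=(0.6954, -1.7755) x1=(-1.1877, -1.0968)
step 22: x0=(0.7008, -1.8140) x1=(-1.1809, -1.1278)
step 23: x0=(0.7051, -1.8521) x1=(-1.1735, -1.1590)
step 24: x0=(0.7085, -1.8898) x1=(-1.1654, -1.1905)
step 25: x0=(0.7109, -1.9272) x1=(-1.1566, -1.2222)
step 26: x0=(0.7123, -1.9642) x1=(-1.1472, -1.2541)
step 27: x0=(0.7127, -2.0008) x1=(-1.1372, -1.2863)
step 28: x0=(0.7121, -2.0370) x1=(-1.1266, -1.3187)
step 29: x0=(0.7106, -2.0729) x1=(-1.1153, -1.3514)
step 30: x0=(0.7082, -2.1084) x1=(-1.1035, -1.3843)
step 31: x0=(0.7049, -2.1436) x1=(-1.0911, -1.4174)
step 32: x0=(0.7007, -2.1784) x1=(-1.0781, -1.4507)
step 33: x0=(0.6957, -2.2128) x1=(-1.0646, -1.4843)
step 34: x0=(0.6899, -2.2469) x1=(-1.0505, -1.5181)
step 35: x0=(0.6833, -2.2807) x1=(-1.0360, -1.5521)
step 36: x0=(0.6760, -2.3142) x1=(-1.0210, -1.5863)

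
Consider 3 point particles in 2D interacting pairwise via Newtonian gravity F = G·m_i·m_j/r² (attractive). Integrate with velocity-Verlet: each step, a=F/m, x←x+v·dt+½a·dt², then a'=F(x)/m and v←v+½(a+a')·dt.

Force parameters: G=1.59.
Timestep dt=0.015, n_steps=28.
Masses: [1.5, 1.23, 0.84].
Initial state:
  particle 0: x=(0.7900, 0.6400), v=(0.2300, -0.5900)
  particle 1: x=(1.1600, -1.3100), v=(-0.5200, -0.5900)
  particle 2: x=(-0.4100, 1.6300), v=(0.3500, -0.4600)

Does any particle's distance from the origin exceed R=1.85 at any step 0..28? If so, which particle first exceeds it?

step 0: x0=(0.7900, 0.6400) x1=(1.1600, -1.3100) x2=(-0.4100, 1.6300)
step 1: x0=(0.7934, 0.6311) x1=(1.1522, -1.3188) x2=(-0.4047, 1.6230)
step 2: x0=(0.7967, 0.6222) x1=(1.1443, -1.3274) x2=(-0.3991, 1.6158)
step 3: x0=(0.8000, 0.6133) x1=(1.1364, -1.3358) x2=(-0.3934, 1.6085)
step 4: x0=(0.8032, 0.6044) x1=(1.1285, -1.3441) x2=(-0.3875, 1.6010)
step 5: x0=(0.8063, 0.5954) x1=(1.1205, -1.3523) x2=(-0.3814, 1.5933)
step 6: x0=(0.8093, 0.5863) x1=(1.1125, -1.3602) x2=(-0.3751, 1.5854)
step 7: x0=(0.8123, 0.5773) x1=(1.1045, -1.3681) x2=(-0.3686, 1.5774)
step 8: x0=(0.8152, 0.5682) x1=(1.0964, -1.3757) x2=(-0.3619, 1.5691)
step 9: x0=(0.8180, 0.5591) x1=(1.0883, -1.3832) x2=(-0.3551, 1.5607)
step 10: x0=(0.8207, 0.5499) x1=(1.0802, -1.3905) x2=(-0.3480, 1.5521)
step 11: x0=(0.8233, 0.5408) x1=(1.0721, -1.3977) x2=(-0.3408, 1.5433)
step 12: x0=(0.8258, 0.5316) x1=(1.0639, -1.4047) x2=(-0.3334, 1.5343)
step 13: x0=(0.8283, 0.5223) x1=(1.0556, -1.4115) x2=(-0.3258, 1.5252)
step 14: x0=(0.8307, 0.5130) x1=(1.0474, -1.4182) x2=(-0.3179, 1.5158)
step 15: x0=(0.8330, 0.5037) x1=(1.0391, -1.4247) x2=(-0.3099, 1.5063)
step 16: x0=(0.8352, 0.4944) x1=(1.0308, -1.4310) x2=(-0.3018, 1.4965)
step 17: x0=(0.8373, 0.4851) x1=(1.0225, -1.4372) x2=(-0.2934, 1.4866)
step 18: x0=(0.8394, 0.4757) x1=(1.0141, -1.4431) x2=(-0.2848, 1.4765)
step 19: x0=(0.8413, 0.4662) x1=(1.0058, -1.4490) x2=(-0.2760, 1.4662)
step 20: x0=(0.8432, 0.4568) x1=(0.9973, -1.4546) x2=(-0.2670, 1.4557)
step 21: x0=(0.8450, 0.4473) x1=(0.9889, -1.4601) x2=(-0.2579, 1.4450)
step 22: x0=(0.8467, 0.4378) x1=(0.9805, -1.4654) x2=(-0.2485, 1.4340)
step 23: x0=(0.8482, 0.4283) x1=(0.9720, -1.4705) x2=(-0.2390, 1.4229)
step 24: x0=(0.8497, 0.4187) x1=(0.9635, -1.4755) x2=(-0.2292, 1.4116)
step 25: x0=(0.8511, 0.4091) x1=(0.9550, -1.4802) x2=(-0.2192, 1.4000)
step 26: x0=(0.8524, 0.3995) x1=(0.9464, -1.4848) x2=(-0.2091, 1.3883)
step 27: x0=(0.8536, 0.3898) x1=(0.9379, -1.4892) x2=(-0.1987, 1.3763)
step 28: x0=(0.8547, 0.3802) x1=(0.9293, -1.4935) x2=(-0.1881, 1.3641)

no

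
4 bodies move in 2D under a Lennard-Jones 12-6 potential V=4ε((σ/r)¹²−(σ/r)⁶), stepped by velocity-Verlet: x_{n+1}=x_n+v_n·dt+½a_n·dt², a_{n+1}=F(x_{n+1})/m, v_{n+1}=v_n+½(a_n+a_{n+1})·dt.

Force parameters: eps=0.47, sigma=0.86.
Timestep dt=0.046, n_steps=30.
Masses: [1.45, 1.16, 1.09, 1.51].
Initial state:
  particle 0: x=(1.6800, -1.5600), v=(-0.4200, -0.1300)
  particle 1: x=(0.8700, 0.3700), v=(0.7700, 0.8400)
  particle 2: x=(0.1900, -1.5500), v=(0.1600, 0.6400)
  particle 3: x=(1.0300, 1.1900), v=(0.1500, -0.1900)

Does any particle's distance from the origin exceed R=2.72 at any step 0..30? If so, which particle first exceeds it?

yes, particle 3

step 0: x0=(1.6800, -1.5600) x1=(0.8700, 0.3700) x2=(0.1900, -1.5500) x3=(1.0300, 1.1900)
step 1: x0=(1.6605, -1.5660) x1=(0.9015, 0.3888) x2=(0.1976, -1.5205) x3=(1.0399, 1.1965)
step 2: x0=(1.6405, -1.5719) x1=(0.9236, 0.3522) x2=(0.2058, -1.4910) x3=(1.0570, 1.2454)
step 3: x0=(1.6201, -1.5777) x1=(0.9445, 0.3072) x2=(0.2147, -1.4615) x3=(1.0751, 1.3007)
step 4: x0=(1.5991, -1.5834) x1=(0.9655, 0.2638) x2=(0.2243, -1.4319) x3=(1.0930, 1.3547)
step 5: x0=(1.5774, -1.5891) x1=(0.9868, 0.2224) x2=(0.2348, -1.4023) x3=(1.1107, 1.4069)
step 6: x0=(1.5551, -1.5945) x1=(1.0083, 0.1826) x2=(0.2463, -1.3727) x3=(1.1283, 1.4578)
step 7: x0=(1.5320, -1.5997) x1=(1.0298, 0.1438) x2=(0.2588, -1.3430) x3=(1.1458, 1.5077)
step 8: x0=(1.5080, -1.6047) x1=(1.0513, 0.1055) x2=(0.2726, -1.3134) x3=(1.1632, 1.5570)
step 9: x0=(1.4829, -1.6093) x1=(1.0728, 0.0673) x2=(0.2879, -1.2839) x3=(1.1806, 1.6059)
step 10: x0=(1.4567, -1.6135) x1=(1.0942, 0.0290) x2=(0.3048, -1.2545) x3=(1.1980, 1.6545)
step 11: x0=(1.4292, -1.6171) x1=(1.1154, -0.0096) x2=(0.3237, -1.2251) x3=(1.2154, 1.7029)
step 12: x0=(1.4003, -1.6200) x1=(1.1363, -0.0488) x2=(0.3448, -1.1959) x3=(1.2327, 1.7511)
step 13: x0=(1.3697, -1.6220) x1=(1.1569, -0.0886) x2=(0.3684, -1.1670) x3=(1.2501, 1.7993)
step 14: x0=(1.3374, -1.6230) x1=(1.1770, -0.1296) x2=(0.3948, -1.1382) x3=(1.2674, 1.8474)
step 15: x0=(1.3034, -1.6227) x1=(1.1964, -0.1719) x2=(0.4243, -1.1096) x3=(1.2848, 1.8954)
step 16: x0=(1.2680, -1.6212) x1=(1.2148, -0.2159) x2=(0.4567, -1.0807) x3=(1.3021, 1.9433)
step 17: x0=(1.2322, -1.6189) x1=(1.2320, -0.2620) x2=(0.4911, -1.0505) x3=(1.3194, 1.9913)
step 18: x0=(1.1982, -1.6174) x1=(1.2474, -0.3108) x2=(0.5247, -1.0166) x3=(1.3368, 2.0392)
step 19: x0=(1.1693, -1.6195) x1=(1.2616, -0.3619) x2=(0.5530, -0.9753) x3=(1.3541, 2.0871)
step 20: x0=(1.1468, -1.6271) x1=(1.2775, -0.4126) x2=(0.5708, -0.9270) x3=(1.3714, 2.1350)
step 21: x0=(1.1283, -1.6382) x1=(1.3074, -0.4546) x2=(0.5686, -0.8834) x3=(1.3888, 2.1828)
step 22: x0=(1.1110, -1.6493) x1=(1.3604, -0.4846) x2=(0.5400, -0.8524) x3=(1.4061, 2.2307)
step 23: x0=(1.0937, -1.6586) x1=(1.4217, -0.5126) x2=(0.5028, -0.8261) x3=(1.4234, 2.2785)
step 24: x0=(1.0758, -1.6651) x1=(1.4821, -0.5423) x2=(0.4672, -0.8015) x3=(1.4408, 2.3264)
step 25: x0=(1.0572, -1.6688) x1=(1.5397, -0.5743) x2=(0.4355, -0.7784) x3=(1.4581, 2.3742)
step 26: x0=(1.0382, -1.6697) x1=(1.5944, -0.6082) x2=(0.4076, -0.7569) x3=(1.4754, 2.4220)
step 27: x0=(1.0187, -1.6678) x1=(1.6466, -0.6438) x2=(0.3828, -0.7372) x3=(1.4928, 2.4699)
step 28: x0=(0.9990, -1.6634) x1=(1.6966, -0.6809) x2=(0.3607, -0.7193) x3=(1.5101, 2.5177)
step 29: x0=(0.9790, -1.6565) x1=(1.7448, -0.7195) x2=(0.3409, -0.7032) x3=(1.5274, 2.5655)
step 30: x0=(0.9590, -1.6473) x1=(1.7912, -0.7593) x2=(0.3230, -0.6889) x3=(1.5448, 2.6133)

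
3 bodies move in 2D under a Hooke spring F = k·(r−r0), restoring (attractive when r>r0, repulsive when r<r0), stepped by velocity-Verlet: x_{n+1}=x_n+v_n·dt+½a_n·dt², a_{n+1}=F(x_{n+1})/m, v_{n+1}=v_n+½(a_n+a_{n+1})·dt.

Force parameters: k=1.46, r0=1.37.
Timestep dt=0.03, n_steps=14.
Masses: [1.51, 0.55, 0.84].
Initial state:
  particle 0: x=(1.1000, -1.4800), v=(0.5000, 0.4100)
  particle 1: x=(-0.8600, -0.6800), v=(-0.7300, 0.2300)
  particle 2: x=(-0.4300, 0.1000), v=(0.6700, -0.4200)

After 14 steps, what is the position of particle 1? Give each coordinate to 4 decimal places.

step 0: x0=(1.1000, -1.4800) x1=(-0.8600, -0.6800) x2=(-0.4300, 0.1000)
step 1: x0=(1.1144, -1.4673) x1=(-0.8814, -0.6739) x2=(-0.4093, 0.0873)
step 2: x0=(1.1278, -1.4539) x1=(-0.9016, -0.6695) x2=(-0.3873, 0.0743)
step 3: x0=(1.1400, -1.4397) x1=(-0.9206, -0.6667) x2=(-0.3640, 0.0610)
step 4: x0=(1.1510, -1.4248) x1=(-0.9385, -0.6655) x2=(-0.3394, 0.0474)
step 5: x0=(1.1609, -1.4092) x1=(-0.9551, -0.6657) x2=(-0.3136, 0.0336)
step 6: x0=(1.1697, -1.3930) x1=(-0.9704, -0.6674) x2=(-0.2866, 0.0195)
step 7: x0=(1.1773, -1.3761) x1=(-0.9844, -0.6705) x2=(-0.2584, 0.0052)
step 8: x0=(1.1838, -1.3586) x1=(-0.9970, -0.6748) x2=(-0.2291, -0.0095)
step 9: x0=(1.1891, -1.3404) x1=(-1.0082, -0.6803) x2=(-0.1987, -0.0244)
step 10: x0=(1.1934, -1.3218) x1=(-1.0178, -0.6870) x2=(-0.1672, -0.0396)
step 11: x0=(1.1965, -1.3026) x1=(-1.0259, -0.6947) x2=(-0.1349, -0.0550)
step 12: x0=(1.1986, -1.2829) x1=(-1.0324, -0.7034) x2=(-0.1016, -0.0706)
step 13: x0=(1.1996, -1.2628) x1=(-1.0371, -0.7130) x2=(-0.0676, -0.0865)
step 14: x0=(1.1996, -1.2423) x1=(-1.0402, -0.7234) x2=(-0.0329, -0.1026)

(-1.0402, -0.7234)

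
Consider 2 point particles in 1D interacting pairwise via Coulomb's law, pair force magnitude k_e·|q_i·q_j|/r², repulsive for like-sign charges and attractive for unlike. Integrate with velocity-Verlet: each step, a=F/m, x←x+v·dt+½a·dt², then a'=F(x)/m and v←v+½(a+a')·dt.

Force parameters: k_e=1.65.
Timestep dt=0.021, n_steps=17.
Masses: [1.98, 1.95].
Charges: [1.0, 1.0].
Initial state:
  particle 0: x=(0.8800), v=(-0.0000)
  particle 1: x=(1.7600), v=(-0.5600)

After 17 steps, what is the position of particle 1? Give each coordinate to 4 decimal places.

step 0: x0=(0.8800) x1=(1.7600)
step 1: x0=(0.8798) x1=(1.7485)
step 2: x0=(0.8790) x1=(1.7375)
step 3: x0=(0.8778) x1=(1.7269)
step 4: x0=(0.8761) x1=(1.7169)
step 5: x0=(0.8738) x1=(1.7075)
step 6: x0=(0.8710) x1=(1.6985)
step 7: x0=(0.8677) x1=(1.6901)
step 8: x0=(0.8639) x1=(1.6823)
step 9: x0=(0.8595) x1=(1.6750)
step 10: x0=(0.8545) x1=(1.6683)
step 11: x0=(0.8490) x1=(1.6621)
step 12: x0=(0.8429) x1=(1.6565)
step 13: x0=(0.8363) x1=(1.6515)
step 14: x0=(0.8291) x1=(1.6470)
step 15: x0=(0.8214) x1=(1.6431)
step 16: x0=(0.8131) x1=(1.6398)
step 17: x0=(0.8043) x1=(1.6370)

(1.6370)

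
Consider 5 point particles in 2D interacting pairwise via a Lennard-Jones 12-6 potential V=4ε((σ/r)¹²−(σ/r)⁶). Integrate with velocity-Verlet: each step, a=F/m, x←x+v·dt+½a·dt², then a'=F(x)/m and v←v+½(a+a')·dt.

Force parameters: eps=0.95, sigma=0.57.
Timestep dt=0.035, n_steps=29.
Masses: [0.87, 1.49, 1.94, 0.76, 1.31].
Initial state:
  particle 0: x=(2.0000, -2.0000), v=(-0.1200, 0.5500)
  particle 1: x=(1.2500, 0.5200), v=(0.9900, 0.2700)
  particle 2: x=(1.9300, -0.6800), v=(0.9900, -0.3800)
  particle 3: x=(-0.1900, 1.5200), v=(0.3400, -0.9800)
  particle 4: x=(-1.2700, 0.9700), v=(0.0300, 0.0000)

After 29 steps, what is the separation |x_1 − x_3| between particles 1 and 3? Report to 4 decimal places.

step 0: x0=(2.0000, -2.0000) x1=(1.2500, 0.5200) x2=(1.9300, -0.6800) x3=(-0.1900, 1.5200) x4=(-1.2700, 0.9700)
step 1: x0=(1.9958, -1.9807) x1=(1.2847, 0.5294) x2=(1.9646, -0.6933) x3=(-0.1782, 1.4856) x4=(-1.2689, 0.9700)
step 2: x0=(1.9916, -1.9612) x1=(1.3193, 0.5388) x2=(1.9993, -0.7067) x3=(-0.1667, 1.4511) x4=(-1.2676, 0.9702)
step 3: x0=(1.9874, -1.9414) x1=(1.3540, 0.5481) x2=(2.0339, -0.7201) x3=(-0.1555, 1.4164) x4=(-1.2661, 0.9704)
step 4: x0=(1.9832, -1.9214) x1=(1.3887, 0.5574) x2=(2.0684, -0.7336) x3=(-0.1446, 1.3816) x4=(-1.2644, 0.9706)
step 5: x0=(1.9790, -1.9011) x1=(1.4235, 0.5667) x2=(2.1030, -0.7472) x3=(-0.1341, 1.3466) x4=(-1.2625, 0.9710)
step 6: x0=(1.9749, -1.8804) x1=(1.4582, 0.5759) x2=(2.1375, -0.7609) x3=(-0.1238, 1.3115) x4=(-1.2604, 0.9714)
step 7: x0=(1.9708, -1.8593) x1=(1.4929, 0.5851) x2=(2.1720, -0.7749) x3=(-0.1139, 1.2763) x4=(-1.2581, 0.9719)
step 8: x0=(1.9668, -1.8376) x1=(1.5276, 0.5943) x2=(2.2064, -0.7890) x3=(-0.1043, 1.2410) x4=(-1.2557, 0.9724)
step 9: x0=(1.9630, -1.8153) x1=(1.5624, 0.6035) x2=(2.2407, -0.8034) x3=(-0.0950, 1.2056) x4=(-1.2529, 0.9730)
step 10: x0=(1.9593, -1.7923) x1=(1.5971, 0.6126) x2=(2.2750, -0.8181) x3=(-0.0862, 1.1701) x4=(-1.2500, 0.9736)
step 11: x0=(1.9560, -1.7685) x1=(1.6318, 0.6217) x2=(2.3091, -0.8331) x3=(-0.0776, 1.1345) x4=(-1.2469, 0.9743)
step 12: x0=(1.9530, -1.7436) x1=(1.6666, 0.6308) x2=(2.3430, -0.8486) x3=(-0.0695, 1.0989) x4=(-1.2435, 0.9750)
step 13: x0=(1.9504, -1.7177) x1=(1.7013, 0.6399) x2=(2.3768, -0.8645) x3=(-0.0617, 1.0632) x4=(-1.2399, 0.9757)
step 14: x0=(1.9485, -1.6906) x1=(1.7360, 0.6489) x2=(2.4102, -0.8810) x3=(-0.0542, 1.0275) x4=(-1.2361, 0.9765)
step 15: x0=(1.9474, -1.6620) x1=(1.7707, 0.6579) x2=(2.4433, -0.8981) x3=(-0.0471, 0.9918) x4=(-1.2320, 0.9772)
step 16: x0=(1.9473, -1.6319) x1=(1.8055, 0.6670) x2=(2.4759, -0.9159) x3=(-0.0404, 0.9560) x4=(-1.2278, 0.9779)
step 17: x0=(1.9485, -1.6000) x1=(1.8402, 0.6760) x2=(2.5079, -0.9345) x3=(-0.0340, 0.9203) x4=(-1.2233, 0.9787)
step 18: x0=(1.9513, -1.5663) x1=(1.8749, 0.6850) x2=(2.5392, -0.9539) x3=(-0.0280, 0.8846) x4=(-1.2186, 0.9794)
step 19: x0=(1.9560, -1.5305) x1=(1.9096, 0.6940) x2=(2.5697, -0.9742) x3=(-0.0223, 0.8489) x4=(-1.2137, 0.9801)
step 20: x0=(1.9632, -1.4925) x1=(1.9443, 0.7029) x2=(2.5990, -0.9955) x3=(-0.0169, 0.8132) x4=(-1.2087, 0.9808)
step 21: x0=(1.9732, -1.4522) x1=(1.9790, 0.7119) x2=(2.6271, -1.0178) x3=(-0.0119, 0.7776) x4=(-1.2034, 0.9815)
step 22: x0=(1.9868, -1.4096) x1=(2.0137, 0.7208) x2=(2.6535, -1.0411) x3=(-0.0072, 0.7420) x4=(-1.1979, 0.9821)
step 23: x0=(2.0046, -1.3646) x1=(2.0484, 0.7298) x2=(2.6781, -1.0655) x3=(-0.0028, 0.7066) x4=(-1.1923, 0.9827)
step 24: x0=(2.0272, -1.3175) x1=(2.0832, 0.7387) x2=(2.7005, -1.0908) x3=(0.0014, 0.6711) x4=(-1.1864, 0.9833)
step 25: x0=(2.0552, -1.2686) x1=(2.1179, 0.7476) x2=(2.7205, -1.1169) x3=(0.0052, 0.6358) x4=(-1.1805, 0.9838)
step 26: x0=(2.0882, -1.2185) x1=(2.1526, 0.7565) x2=(2.7382, -1.1436) x3=(0.0088, 0.6005) x4=(-1.1743, 0.9843)
step 27: x0=(2.1239, -1.1681) x1=(2.1873, 0.7654) x2=(2.7548, -1.1703) x3=(0.0122, 0.5653) x4=(-1.1680, 0.9847)
step 28: x0=(2.1571, -1.1177) x1=(2.2219, 0.7743) x2=(2.7724, -1.1971) x3=(0.0153, 0.5302) x4=(-1.1616, 0.9851)
step 29: x0=(2.1841, -1.0665) x1=(2.2566, 0.7832) x2=(2.7929, -1.2243) x3=(0.0182, 0.4952) x4=(-1.1550, 0.9854)

2.2569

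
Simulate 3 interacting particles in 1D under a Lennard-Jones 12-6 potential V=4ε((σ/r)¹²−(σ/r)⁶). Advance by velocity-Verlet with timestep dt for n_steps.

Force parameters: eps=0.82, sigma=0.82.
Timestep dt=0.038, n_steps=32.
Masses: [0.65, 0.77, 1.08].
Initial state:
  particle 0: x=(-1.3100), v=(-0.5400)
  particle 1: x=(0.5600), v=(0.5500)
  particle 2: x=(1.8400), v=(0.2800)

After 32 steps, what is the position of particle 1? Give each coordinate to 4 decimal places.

(1.0224)

step 0: x0=(-1.3100) x1=(0.5600) x2=(1.8400)
step 1: x0=(-1.3304) x1=(0.5817) x2=(1.8500)
step 2: x0=(-1.3507) x1=(0.6051) x2=(1.8588)
step 3: x0=(-1.3709) x1=(0.6303) x2=(1.8661)
step 4: x0=(-1.3910) x1=(0.6576) x2=(1.8719)
step 5: x0=(-1.4109) x1=(0.6871) x2=(1.8761)
step 6: x0=(-1.4308) x1=(0.7192) x2=(1.8784)
step 7: x0=(-1.4507) x1=(0.7542) x2=(1.8786)
step 8: x0=(-1.4704) x1=(0.7926) x2=(1.8763)
step 9: x0=(-1.4902) x1=(0.8350) x2=(1.8711)
step 10: x0=(-1.5098) x1=(0.8818) x2=(1.8628)
step 11: x0=(-1.5295) x1=(0.9326) x2=(1.8515)
step 12: x0=(-1.5491) x1=(0.9832) x2=(1.8405)
step 13: x0=(-1.5687) x1=(1.0163) x2=(1.8419)
step 14: x0=(-1.5883) x1=(1.0098) x2=(1.8715)
step 15: x0=(-1.6079) x1=(0.9879) x2=(1.9121)
step 16: x0=(-1.6274) x1=(0.9664) x2=(1.9523)
step 17: x0=(-1.6470) x1=(0.9491) x2=(1.9896)
step 18: x0=(-1.6665) x1=(0.9362) x2=(2.0238)
step 19: x0=(-1.6860) x1=(0.9273) x2=(2.0551)
step 20: x0=(-1.7055) x1=(0.9217) x2=(2.0840)
step 21: x0=(-1.7249) x1=(0.9191) x2=(2.1107)
step 22: x0=(-1.7444) x1=(0.9190) x2=(2.1357)
step 23: x0=(-1.7638) x1=(0.9212) x2=(2.1590)
step 24: x0=(-1.7832) x1=(0.9256) x2=(2.1808)
step 25: x0=(-1.8026) x1=(0.9318) x2=(2.2012)
step 26: x0=(-1.8220) x1=(0.9398) x2=(2.2203)
step 27: x0=(-1.8414) x1=(0.9496) x2=(2.2382)
step 28: x0=(-1.8608) x1=(0.9610) x2=(2.2549)
step 29: x0=(-1.8801) x1=(0.9740) x2=(2.2705)
step 30: x0=(-1.8995) x1=(0.9885) x2=(2.2850)
step 31: x0=(-1.9188) x1=(1.0047) x2=(2.2983)
step 32: x0=(-1.9381) x1=(1.0224) x2=(2.3105)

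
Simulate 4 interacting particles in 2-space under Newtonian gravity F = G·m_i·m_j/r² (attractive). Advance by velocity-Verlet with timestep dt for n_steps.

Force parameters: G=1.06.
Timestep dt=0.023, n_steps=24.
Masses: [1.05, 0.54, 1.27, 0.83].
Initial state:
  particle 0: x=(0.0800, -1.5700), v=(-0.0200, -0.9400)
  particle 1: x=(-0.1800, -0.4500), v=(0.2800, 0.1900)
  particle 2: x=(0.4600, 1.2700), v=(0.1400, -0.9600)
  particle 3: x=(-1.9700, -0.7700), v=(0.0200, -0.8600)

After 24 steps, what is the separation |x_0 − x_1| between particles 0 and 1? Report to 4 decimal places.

1.6248

step 0: x0=(0.0800, -1.5700) x1=(-0.1800, -0.4500) x2=(0.4600, 1.2700) x3=(-1.9700, -0.7700)
step 1: x0=(0.0795, -1.5914) x1=(-0.1735, -0.4458) x2=(0.4632, 1.2478) x3=(-1.9694, -0.7898)
step 2: x0=(0.0788, -1.6126) x1=(-0.1671, -0.4418) x2=(0.4663, 1.2255) x3=(-1.9686, -0.8095)
step 3: x0=(0.0781, -1.6333) x1=(-0.1605, -0.4380) x2=(0.4693, 1.2029) x3=(-1.9675, -0.8293)
step 4: x0=(0.0772, -1.6538) x1=(-0.1540, -0.4344) x2=(0.4723, 1.1802) x3=(-1.9661, -0.8490)
step 5: x0=(0.0762, -1.6740) x1=(-0.1474, -0.4310) x2=(0.4751, 1.1572) x3=(-1.9645, -0.8687)
step 6: x0=(0.0750, -1.6938) x1=(-0.1408, -0.4278) x2=(0.4779, 1.1341) x3=(-1.9626, -0.8883)
step 7: x0=(0.0738, -1.7133) x1=(-0.1342, -0.4247) x2=(0.4806, 1.1108) x3=(-1.9605, -0.9080)
step 8: x0=(0.0725, -1.7326) x1=(-0.1275, -0.4218) x2=(0.4832, 1.0872) x3=(-1.9582, -0.9276)
step 9: x0=(0.0711, -1.7515) x1=(-0.1209, -0.4189) x2=(0.4857, 1.0635) x3=(-1.9556, -0.9472)
step 10: x0=(0.0695, -1.7702) x1=(-0.1142, -0.4162) x2=(0.4881, 1.0395) x3=(-1.9527, -0.9668)
step 11: x0=(0.0679, -1.7885) x1=(-0.1074, -0.4136) x2=(0.4905, 1.0154) x3=(-1.9496, -0.9864)
step 12: x0=(0.0662, -1.8066) x1=(-0.1007, -0.4110) x2=(0.4927, 0.9910) x3=(-1.9462, -1.0059)
step 13: x0=(0.0643, -1.8245) x1=(-0.0939, -0.4085) x2=(0.4949, 0.9664) x3=(-1.9426, -1.0254)
step 14: x0=(0.0624, -1.8420) x1=(-0.0870, -0.4060) x2=(0.4969, 0.9415) x3=(-1.9387, -1.0449)
step 15: x0=(0.0604, -1.8593) x1=(-0.0801, -0.4035) x2=(0.4988, 0.9164) x3=(-1.9346, -1.0644)
step 16: x0=(0.0583, -1.8763) x1=(-0.0732, -0.4010) x2=(0.5007, 0.8911) x3=(-1.9303, -1.0838)
step 17: x0=(0.0560, -1.8930) x1=(-0.0662, -0.3985) x2=(0.5024, 0.8656) x3=(-1.9257, -1.1033)
step 18: x0=(0.0537, -1.9095) x1=(-0.0591, -0.3960) x2=(0.5040, 0.8398) x3=(-1.9208, -1.1227)
step 19: x0=(0.0514, -1.9257) x1=(-0.0520, -0.3934) x2=(0.5055, 0.8137) x3=(-1.9157, -1.1420)
step 20: x0=(0.0489, -1.9417) x1=(-0.0448, -0.3908) x2=(0.5068, 0.7874) x3=(-1.9104, -1.1614)
step 21: x0=(0.0463, -1.9574) x1=(-0.0375, -0.3880) x2=(0.5081, 0.7608) x3=(-1.9048, -1.1807)
step 22: x0=(0.0437, -1.9728) x1=(-0.0301, -0.3852) x2=(0.5092, 0.7340) x3=(-1.8989, -1.2000)
step 23: x0=(0.0409, -1.9880) x1=(-0.0226, -0.3822) x2=(0.5101, 0.7068) x3=(-1.8928, -1.2192)
step 24: x0=(0.0381, -2.0030) x1=(-0.0149, -0.3790) x2=(0.5110, 0.6794) x3=(-1.8865, -1.2385)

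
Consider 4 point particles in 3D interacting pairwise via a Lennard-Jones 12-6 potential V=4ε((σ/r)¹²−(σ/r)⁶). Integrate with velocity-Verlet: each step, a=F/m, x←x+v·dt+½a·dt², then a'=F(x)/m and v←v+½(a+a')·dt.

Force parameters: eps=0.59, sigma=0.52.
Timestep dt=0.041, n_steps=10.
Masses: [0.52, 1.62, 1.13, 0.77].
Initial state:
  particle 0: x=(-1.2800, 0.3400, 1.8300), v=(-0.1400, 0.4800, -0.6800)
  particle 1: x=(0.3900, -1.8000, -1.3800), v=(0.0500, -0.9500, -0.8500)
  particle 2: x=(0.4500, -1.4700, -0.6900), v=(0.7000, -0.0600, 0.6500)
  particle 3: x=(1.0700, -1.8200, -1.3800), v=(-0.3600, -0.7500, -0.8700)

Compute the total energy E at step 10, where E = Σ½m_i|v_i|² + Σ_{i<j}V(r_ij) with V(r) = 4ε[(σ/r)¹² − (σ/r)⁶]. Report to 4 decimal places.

1.9586

step 0: x0=(-1.2800, 0.3400, 1.8300) x1=(0.3900, -1.8000, -1.3800) x2=(0.4500, -1.4700, -0.6900) x3=(1.0700, -1.8200, -1.3800)
step 1: x0=(-1.2857, 0.3597, 1.8021) x1=(0.3934, -1.8387, -1.4142) x2=(0.4787, -1.4730, -0.6645) x3=(1.0523, -1.8506, -1.4155)
step 2: x0=(-1.2915, 0.3794, 1.7742) x1=(0.3997, -1.8770, -1.4476) x2=(0.5076, -1.4767, -0.6403) x3=(1.0285, -1.8808, -1.4505)
step 3: x0=(-1.2972, 0.3990, 1.7464) x1=(0.4087, -1.9151, -1.4805) x2=(0.5364, -1.4808, -0.6171) x3=(0.9988, -1.9109, -1.4852)
step 4: x0=(-1.3030, 0.4187, 1.7185) x1=(0.4185, -1.9531, -1.5131) x2=(0.5654, -1.4853, -0.5945) x3=(0.9674, -1.9408, -1.5196)
step 5: x0=(-1.3087, 0.4384, 1.6906) x1=(0.4198, -1.9911, -1.5455) x2=(0.5943, -1.4899, -0.5723) x3=(0.9539, -1.9702, -1.5539)
step 6: x0=(-1.3144, 0.4581, 1.6627) x1=(0.4049, -2.0298, -1.5775) x2=(0.6233, -1.4947, -0.5504) x3=(0.9743, -1.9982, -1.5886)
step 7: x0=(-1.3202, 0.4778, 1.6348) x1=(0.3879, -2.0685, -1.6093) x2=(0.6523, -1.4996, -0.5288) x3=(0.9993, -2.0258, -1.6233)
step 8: x0=(-1.3259, 0.4974, 1.6070) x1=(0.3731, -2.1070, -1.6412) x2=(0.6812, -1.5046, -0.5072) x3=(1.0195, -2.0538, -1.6577)
step 9: x0=(-1.3317, 0.5171, 1.5791) x1=(0.3612, -2.1453, -1.6731) x2=(0.7102, -1.5097, -0.4858) x3=(1.0338, -2.0821, -1.6919)
step 10: x0=(-1.3374, 0.5368, 1.5512) x1=(0.3519, -2.1833, -1.7050) x2=(0.7392, -1.5148, -0.4645) x3=(1.0425, -2.1110, -1.7259)
step 0 velocities: v0=(-0.1400, 0.4800, -0.6800) v1=(0.0500, -0.9500, -0.8500) v2=(0.7000, -0.0600, 0.6500) v3=(-0.3600, -0.7500, -0.8700)
step 0: KE=2.5790, PE=-0.6316, E=1.9474
step 10 velocities: v0=(-0.1400, 0.4800, -0.6800) v1=(-0.1977, -0.9239, -0.7798) v2=(0.7069, -0.1243, 0.5199) v3=(0.1510, -0.7104, -0.8268)
step 10: KE=2.3109, PE=-0.3523, E=1.9586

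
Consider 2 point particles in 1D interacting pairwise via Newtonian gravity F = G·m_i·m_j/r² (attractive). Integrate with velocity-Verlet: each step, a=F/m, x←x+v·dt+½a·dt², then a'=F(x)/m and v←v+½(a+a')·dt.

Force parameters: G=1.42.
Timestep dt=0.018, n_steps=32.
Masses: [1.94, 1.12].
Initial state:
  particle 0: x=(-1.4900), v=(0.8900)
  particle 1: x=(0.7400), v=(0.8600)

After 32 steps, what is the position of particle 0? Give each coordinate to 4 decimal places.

step 0: x0=(-1.4900) x1=(0.7400)
step 1: x0=(-1.4739) x1=(0.7554)
step 2: x0=(-1.4578) x1=(0.7706)
step 3: x0=(-1.4415) x1=(0.7856)
step 4: x0=(-1.4251) x1=(0.8005)
step 5: x0=(-1.4086) x1=(0.8152)
step 6: x0=(-1.3920) x1=(0.8296)
step 7: x0=(-1.3753) x1=(0.8440)
step 8: x0=(-1.3585) x1=(0.8581)
step 9: x0=(-1.3416) x1=(0.8720)
step 10: x0=(-1.3246) x1=(0.8858)
step 11: x0=(-1.3075) x1=(0.8994)
step 12: x0=(-1.2903) x1=(0.9128)
step 13: x0=(-1.2729) x1=(0.9260)
step 14: x0=(-1.2555) x1=(0.9390)
step 15: x0=(-1.2380) x1=(0.9519)
step 16: x0=(-1.2203) x1=(0.9645)
step 17: x0=(-1.2026) x1=(0.9770)
step 18: x0=(-1.1847) x1=(0.9893)
step 19: x0=(-1.1667) x1=(1.0014)
step 20: x0=(-1.1486) x1=(1.0133)
step 21: x0=(-1.1304) x1=(1.0250)
step 22: x0=(-1.1121) x1=(1.0365)
step 23: x0=(-1.0937) x1=(1.0478)
step 24: x0=(-1.0752) x1=(1.0590)
step 25: x0=(-1.0565) x1=(1.0699)
step 26: x0=(-1.0378) x1=(1.0807)
step 27: x0=(-1.0189) x1=(1.0912)
step 28: x0=(-0.9999) x1=(1.1015)
step 29: x0=(-0.9808) x1=(1.1117)
step 30: x0=(-0.9616) x1=(1.1216)
step 31: x0=(-0.9423) x1=(1.1313)
step 32: x0=(-0.9228) x1=(1.1409)

(-0.9228)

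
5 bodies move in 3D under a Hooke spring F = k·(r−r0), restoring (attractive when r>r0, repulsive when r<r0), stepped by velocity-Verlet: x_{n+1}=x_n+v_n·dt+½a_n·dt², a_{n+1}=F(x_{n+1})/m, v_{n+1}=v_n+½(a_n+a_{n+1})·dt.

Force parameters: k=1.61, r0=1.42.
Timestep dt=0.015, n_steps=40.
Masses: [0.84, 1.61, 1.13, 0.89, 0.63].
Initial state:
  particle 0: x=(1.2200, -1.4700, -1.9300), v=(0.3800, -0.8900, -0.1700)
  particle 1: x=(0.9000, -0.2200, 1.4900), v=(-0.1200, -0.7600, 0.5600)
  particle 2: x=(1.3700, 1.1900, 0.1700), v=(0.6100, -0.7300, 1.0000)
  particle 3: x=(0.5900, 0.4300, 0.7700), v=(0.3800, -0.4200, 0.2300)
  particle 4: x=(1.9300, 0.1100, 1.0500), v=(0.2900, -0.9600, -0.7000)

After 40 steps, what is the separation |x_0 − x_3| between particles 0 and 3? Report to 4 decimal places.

1.1441

step 0: x0=(1.2200, -1.4700, -1.9300) x1=(0.9000, -0.2200, 1.4900) x2=(1.3700, 1.1900, 0.1700) x3=(0.5900, 0.4300, 0.7700) x4=(1.9300, 0.1100, 1.0500)
step 1: x0=(1.2257, -1.4824, -1.9311) x1=(0.8982, -0.2315, 1.4982) x2=(1.3791, 1.1787, 0.1849) x3=(0.5957, 0.4235, 0.7731) x4=(1.9343, 0.0954, 1.0390)
step 2: x0=(1.2314, -1.4930, -1.9294) x1=(0.8965, -0.2431, 1.5059) x2=(1.3882, 1.1669, 0.1994) x3=(0.6015, 0.4166, 0.7755) x4=(1.9385, 0.0803, 1.0268)
step 3: x0=(1.2370, -1.5016, -1.9248) x1=(0.8948, -0.2549, 1.5131) x2=(1.3973, 1.1544, 0.2137) x3=(0.6073, 0.4094, 0.7771) x4=(1.9425, 0.0647, 1.0137)
step 4: x0=(1.2426, -1.5084, -1.9173) x1=(0.8932, -0.2668, 1.5198) x2=(1.4064, 1.1414, 0.2277) x3=(0.6132, 0.4017, 0.7781) x4=(1.9464, 0.0486, 0.9994)
step 5: x0=(1.2482, -1.5134, -1.9070) x1=(0.8917, -0.2789, 1.5261) x2=(1.4154, 1.1277, 0.2413) x3=(0.6191, 0.3936, 0.7783) x4=(1.9502, 0.0321, 0.9842)
step 6: x0=(1.2537, -1.5164, -1.8938) x1=(0.8902, -0.2911, 1.5319) x2=(1.4244, 1.1135, 0.2547) x3=(0.6250, 0.3852, 0.7778) x4=(1.9539, 0.0151, 0.9679)
step 7: x0=(1.2592, -1.5177, -1.8779) x1=(0.8888, -0.3035, 1.5372) x2=(1.4333, 1.0987, 0.2677) x3=(0.6310, 0.3763, 0.7767) x4=(1.9574, -0.0024, 0.9507)
step 8: x0=(1.2647, -1.5171, -1.8591) x1=(0.8875, -0.3160, 1.5421) x2=(1.4422, 1.0833, 0.2804) x3=(0.6370, 0.3670, 0.7748) x4=(1.9608, -0.0204, 0.9324)
step 9: x0=(1.2701, -1.5148, -1.8376) x1=(0.8863, -0.3287, 1.5464) x2=(1.4511, 1.0674, 0.2928) x3=(0.6431, 0.3574, 0.7723) x4=(1.9641, -0.0389, 0.9133)
step 10: x0=(1.2755, -1.5107, -1.8134) x1=(0.8851, -0.3415, 1.5503) x2=(1.4600, 1.0510, 0.3048) x3=(0.6492, 0.3473, 0.7691) x4=(1.9673, -0.0578, 0.8933)
step 11: x0=(1.2808, -1.5048, -1.7865) x1=(0.8840, -0.3544, 1.5538) x2=(1.4688, 1.0340, 0.3166) x3=(0.6553, 0.3369, 0.7652) x4=(1.9703, -0.0773, 0.8724)
step 12: x0=(1.2861, -1.4973, -1.7571) x1=(0.8830, -0.3675, 1.5568) x2=(1.4776, 1.0165, 0.3280) x3=(0.6614, 0.3261, 0.7607) x4=(1.9732, -0.0972, 0.8506)
step 13: x0=(1.2914, -1.4881, -1.7250) x1=(0.8821, -0.3806, 1.5593) x2=(1.4863, 0.9985, 0.3391) x3=(0.6676, 0.3149, 0.7556) x4=(1.9760, -0.1176, 0.8281)
step 14: x0=(1.2965, -1.4773, -1.6904) x1=(0.8813, -0.3939, 1.5614) x2=(1.4950, 0.9800, 0.3499) x3=(0.6737, 0.3033, 0.7499) x4=(1.9787, -0.1384, 0.8047)
step 15: x0=(1.3017, -1.4649, -1.6535) x1=(0.8806, -0.4073, 1.5631) x2=(1.5036, 0.9610, 0.3603) x3=(0.6799, 0.2913, 0.7435) x4=(1.9812, -0.1597, 0.7807)
step 16: x0=(1.3068, -1.4510, -1.6141) x1=(0.8799, -0.4208, 1.5643) x2=(1.5123, 0.9416, 0.3705) x3=(0.6861, 0.2790, 0.7366) x4=(1.9836, -0.1815, 0.7559)
step 17: x0=(1.3118, -1.4356, -1.5725) x1=(0.8794, -0.4344, 1.5651) x2=(1.5209, 0.9218, 0.3804) x3=(0.6923, 0.2664, 0.7291) x4=(1.9859, -0.2037, 0.7305)
step 18: x0=(1.3168, -1.4187, -1.5286) x1=(0.8790, -0.4481, 1.5655) x2=(1.5294, 0.9016, 0.3900) x3=(0.6985, 0.2534, 0.7211) x4=(1.9881, -0.2263, 0.7045)
step 19: x0=(1.3217, -1.4005, -1.4827) x1=(0.8787, -0.4619, 1.5655) x2=(1.5379, 0.8809, 0.3994) x3=(0.7047, 0.2400, 0.7126) x4=(1.9901, -0.2493, 0.6780)
step 20: x0=(1.3266, -1.3811, -1.4346) x1=(0.8785, -0.4758, 1.5651) x2=(1.5464, 0.8599, 0.4084) x3=(0.7109, 0.2264, 0.7035) x4=(1.9920, -0.2727, 0.6509)
step 21: x0=(1.3313, -1.3603, -1.3847) x1=(0.8784, -0.4897, 1.5642) x2=(1.5549, 0.8385, 0.4173) x3=(0.7170, 0.2124, 0.6940) x4=(1.9939, -0.2965, 0.6233)
step 22: x0=(1.3361, -1.3384, -1.3329) x1=(0.8784, -0.5037, 1.5630) x2=(1.5634, 0.8168, 0.4258) x3=(0.7231, 0.1981, 0.6841) x4=(1.9956, -0.3206, 0.5953)
step 23: x0=(1.3407, -1.3153, -1.2793) x1=(0.8785, -0.5178, 1.5615) x2=(1.5718, 0.7947, 0.4342) x3=(0.7293, 0.1836, 0.6737) x4=(1.9972, -0.3451, 0.5670)
step 24: x0=(1.3453, -1.2913, -1.2241) x1=(0.8787, -0.5320, 1.5595) x2=(1.5802, 0.7724, 0.4423) x3=(0.7353, 0.1687, 0.6629) x4=(1.9986, -0.3698, 0.5383)
step 25: x0=(1.3498, -1.2662, -1.1674) x1=(0.8791, -0.5462, 1.5573) x2=(1.5885, 0.7497, 0.4503) x3=(0.7414, 0.1536, 0.6517) x4=(2.0000, -0.3949, 0.5093)
step 26: x0=(1.3542, -1.2402, -1.1092) x1=(0.8795, -0.5604, 1.5546) x2=(1.5969, 0.7268, 0.4581) x3=(0.7473, 0.1383, 0.6402) x4=(2.0013, -0.4203, 0.4801)
step 27: x0=(1.3585, -1.2134, -1.0497) x1=(0.8801, -0.5747, 1.5517) x2=(1.6053, 0.7037, 0.4657) x3=(0.7533, 0.1227, 0.6283) x4=(2.0025, -0.4459, 0.4507)
step 28: x0=(1.3628, -1.1858, -0.9890) x1=(0.8808, -0.5891, 1.5485) x2=(1.6136, 0.6803, 0.4732) x3=(0.7592, 0.1069, 0.6162) x4=(2.0036, -0.4717, 0.4212)
step 29: x0=(1.3669, -1.1576, -0.9272) x1=(0.8816, -0.6034, 1.5449) x2=(1.6219, 0.6568, 0.4805) x3=(0.7650, 0.0910, 0.6037) x4=(2.0046, -0.4977, 0.3916)
step 30: x0=(1.3710, -1.1287, -0.8644) x1=(0.8826, -0.6178, 1.5411) x2=(1.6303, 0.6330, 0.4877) x3=(0.7707, 0.0748, 0.5910) x4=(2.0056, -0.5239, 0.3620)
step 31: x0=(1.3749, -1.0993, -0.8008) x1=(0.8837, -0.6322, 1.5369) x2=(1.6386, 0.6091, 0.4949) x3=(0.7763, 0.0585, 0.5781) x4=(2.0065, -0.5502, 0.3325)
step 32: x0=(1.3787, -1.0695, -0.7363) x1=(0.8848, -0.6466, 1.5326) x2=(1.6470, 0.5851, 0.5019) x3=(0.7819, 0.0420, 0.5650) x4=(2.0073, -0.5766, 0.3030)
step 33: x0=(1.3824, -1.0392, -0.6713) x1=(0.8861, -0.6611, 1.5279) x2=(1.6553, 0.5609, 0.5090) x3=(0.7873, 0.0254, 0.5517) x4=(2.0082, -0.6031, 0.2736)
step 34: x0=(1.3860, -1.0087, -0.6057) x1=(0.8876, -0.6755, 1.5231) x2=(1.6637, 0.5366, 0.5159) x3=(0.7927, 0.0087, 0.5382) x4=(2.0090, -0.6297, 0.2445)
step 35: x0=(1.3894, -0.9779, -0.5396) x1=(0.8891, -0.6899, 1.5180) x2=(1.6721, 0.5123, 0.5229) x3=(0.7979, -0.0081, 0.5246) x4=(2.0099, -0.6564, 0.2156)
step 36: x0=(1.3926, -0.9469, -0.4733) x1=(0.8908, -0.7044, 1.5127) x2=(1.6805, 0.4878, 0.5298) x3=(0.8030, -0.0250, 0.5109) x4=(2.0108, -0.6830, 0.1869)
step 37: x0=(1.3957, -0.9158, -0.4067) x1=(0.8926, -0.7188, 1.5072) x2=(1.6890, 0.4634, 0.5367) x3=(0.8080, -0.0419, 0.4971) x4=(2.0118, -0.7097, 0.1585)
step 38: x0=(1.3985, -0.8847, -0.3400) x1=(0.8945, -0.7332, 1.5015) x2=(1.6975, 0.4389, 0.5437) x3=(0.8128, -0.0588, 0.4833) x4=(2.0129, -0.7363, 0.1305)
step 39: x0=(1.4011, -0.8535, -0.2733) x1=(0.8965, -0.7476, 1.4957) x2=(1.7061, 0.4143, 0.5507) x3=(0.8174, -0.0757, 0.4694) x4=(2.0142, -0.7630, 0.1028)
step 40: x0=(1.4035, -0.8224, -0.2065) x1=(0.8986, -0.7620, 1.4897) x2=(1.7147, 0.3898, 0.5578) x3=(0.8219, -0.0927, 0.4554) x4=(2.0158, -0.7897, 0.0755)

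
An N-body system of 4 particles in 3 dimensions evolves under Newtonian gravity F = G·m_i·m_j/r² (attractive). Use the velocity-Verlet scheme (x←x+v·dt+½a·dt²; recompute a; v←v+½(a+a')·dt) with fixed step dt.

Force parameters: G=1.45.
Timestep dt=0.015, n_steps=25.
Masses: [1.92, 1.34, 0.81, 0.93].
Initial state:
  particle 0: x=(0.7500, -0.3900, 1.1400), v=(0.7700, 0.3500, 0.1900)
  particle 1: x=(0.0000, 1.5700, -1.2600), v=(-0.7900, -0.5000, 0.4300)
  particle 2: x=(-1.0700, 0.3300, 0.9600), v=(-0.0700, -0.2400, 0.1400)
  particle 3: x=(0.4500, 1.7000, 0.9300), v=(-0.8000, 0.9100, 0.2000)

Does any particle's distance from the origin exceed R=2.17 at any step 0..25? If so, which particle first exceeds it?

yes, particle 3

step 0: x0=(0.7500, -0.3900, 1.1400) x1=(0.0000, 1.5700, -1.2600) x2=(-1.0700, 0.3300, 0.9600) x3=(0.4500, 1.7000, 0.9300)
step 1: x0=(0.7615, -0.3847, 1.1428) x1=(-0.0118, 1.5625, -1.2535) x2=(-1.0709, 0.3264, 0.9621) x3=(0.4380, 1.7136, 0.9330)
step 2: x0=(0.7729, -0.3793, 1.1456) x1=(-0.0237, 1.5549, -1.2468) x2=(-1.0716, 0.3228, 0.9641) x3=(0.4259, 1.7269, 0.9359)
step 3: x0=(0.7843, -0.3737, 1.1483) x1=(-0.0355, 1.5473, -1.2400) x2=(-1.0721, 0.3193, 0.9662) x3=(0.4138, 1.7401, 0.9387)
step 4: x0=(0.7955, -0.3681, 1.1510) x1=(-0.0473, 1.5396, -1.2331) x2=(-1.0724, 0.3157, 0.9681) x3=(0.4017, 1.7531, 0.9414)
step 5: x0=(0.8067, -0.3623, 1.1537) x1=(-0.0591, 1.5319, -1.2261) x2=(-1.0725, 0.3122, 0.9701) x3=(0.3895, 1.7660, 0.9441)
step 6: x0=(0.8178, -0.3564, 1.1563) x1=(-0.0708, 1.5241, -1.2189) x2=(-1.0723, 0.3087, 0.9720) x3=(0.3773, 1.7786, 0.9467)
step 7: x0=(0.8288, -0.3504, 1.1588) x1=(-0.0826, 1.5163, -1.2116) x2=(-1.0719, 0.3053, 0.9739) x3=(0.3650, 1.7911, 0.9493)
step 8: x0=(0.8397, -0.3443, 1.1614) x1=(-0.0943, 1.5084, -1.2041) x2=(-1.0713, 0.3018, 0.9757) x3=(0.3527, 1.8033, 0.9517)
step 9: x0=(0.8505, -0.3381, 1.1638) x1=(-0.1060, 1.5005, -1.1965) x2=(-1.0705, 0.2984, 0.9775) x3=(0.3404, 1.8154, 0.9541)
step 10: x0=(0.8613, -0.3318, 1.1662) x1=(-0.1177, 1.4926, -1.1887) x2=(-1.0694, 0.2951, 0.9793) x3=(0.3280, 1.8274, 0.9564)
step 11: x0=(0.8719, -0.3254, 1.1686) x1=(-0.1294, 1.4846, -1.1809) x2=(-1.0682, 0.2917, 0.9810) x3=(0.3157, 1.8391, 0.9587)
step 12: x0=(0.8825, -0.3189, 1.1710) x1=(-0.1411, 1.4766, -1.1729) x2=(-1.0667, 0.2884, 0.9827) x3=(0.3032, 1.8507, 0.9608)
step 13: x0=(0.8929, -0.3123, 1.1732) x1=(-0.1527, 1.4685, -1.1647) x2=(-1.0651, 0.2852, 0.9844) x3=(0.2908, 1.8620, 0.9629)
step 14: x0=(0.9033, -0.3056, 1.1755) x1=(-0.1644, 1.4603, -1.1564) x2=(-1.0632, 0.2819, 0.9860) x3=(0.2783, 1.8732, 0.9649)
step 15: x0=(0.9136, -0.2988, 1.1777) x1=(-0.1760, 1.4522, -1.1480) x2=(-1.0611, 0.2788, 0.9876) x3=(0.2659, 1.8843, 0.9669)
step 16: x0=(0.9238, -0.2919, 1.1798) x1=(-0.1875, 1.4440, -1.1394) x2=(-1.0588, 0.2756, 0.9891) x3=(0.2534, 1.8951, 0.9687)
step 17: x0=(0.9339, -0.2848, 1.1819) x1=(-0.1991, 1.4357, -1.1307) x2=(-1.0563, 0.2725, 0.9906) x3=(0.2408, 1.9058, 0.9705)
step 18: x0=(0.9439, -0.2777, 1.1840) x1=(-0.2106, 1.4274, -1.1218) x2=(-1.0536, 0.2695, 0.9920) x3=(0.2283, 1.9163, 0.9723)
step 19: x0=(0.9538, -0.2705, 1.1860) x1=(-0.2221, 1.4191, -1.1128) x2=(-1.0507, 0.2665, 0.9934) x3=(0.2157, 1.9266, 0.9739)
step 20: x0=(0.9637, -0.2632, 1.1880) x1=(-0.2336, 1.4107, -1.1037) x2=(-1.0476, 0.2635, 0.9948) x3=(0.2031, 1.9367, 0.9755)
step 21: x0=(0.9734, -0.2559, 1.1899) x1=(-0.2451, 1.4023, -1.0944) x2=(-1.0443, 0.2606, 0.9961) x3=(0.1905, 1.9466, 0.9770)
step 22: x0=(0.9830, -0.2484, 1.1918) x1=(-0.2565, 1.3938, -1.0849) x2=(-1.0407, 0.2577, 0.9974) x3=(0.1779, 1.9564, 0.9784)
step 23: x0=(0.9926, -0.2408, 1.1936) x1=(-0.2679, 1.3854, -1.0754) x2=(-1.0370, 0.2549, 0.9986) x3=(0.1652, 1.9660, 0.9797)
step 24: x0=(1.0020, -0.2332, 1.1954) x1=(-0.2793, 1.3768, -1.0656) x2=(-1.0331, 0.2522, 0.9998) x3=(0.1526, 1.9754, 0.9810)
step 25: x0=(1.0113, -0.2254, 1.1972) x1=(-0.2906, 1.3683, -1.0558) x2=(-1.0290, 0.2495, 1.0010) x3=(0.1399, 1.9847, 0.9822)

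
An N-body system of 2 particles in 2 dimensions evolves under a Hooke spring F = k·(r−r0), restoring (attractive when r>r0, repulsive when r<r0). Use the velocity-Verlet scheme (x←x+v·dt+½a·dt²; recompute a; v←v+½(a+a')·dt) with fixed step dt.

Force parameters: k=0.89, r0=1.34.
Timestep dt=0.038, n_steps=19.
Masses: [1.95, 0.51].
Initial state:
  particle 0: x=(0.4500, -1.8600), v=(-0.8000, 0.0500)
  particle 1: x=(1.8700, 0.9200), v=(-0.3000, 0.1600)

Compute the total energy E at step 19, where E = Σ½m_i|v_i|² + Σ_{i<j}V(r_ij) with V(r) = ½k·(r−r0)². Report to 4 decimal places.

2.0678

step 0: x0=(0.4500, -1.8600) x1=(1.8700, 0.9200)
step 1: x0=(0.4199, -1.8576) x1=(1.8576, 0.9241)
step 2: x0=(0.3903, -1.8541) x1=(1.8431, 0.9242)
step 3: x0=(0.3612, -1.8496) x1=(1.8265, 0.9202)
step 4: x0=(0.3327, -1.8440) x1=(1.8078, 0.9123)
step 5: x0=(0.3048, -1.8374) x1=(1.7870, 0.9004)
step 6: x0=(0.2774, -1.8298) x1=(1.7640, 0.8845)
step 7: x0=(0.2506, -1.8211) x1=(1.7389, 0.8648)
step 8: x0=(0.2243, -1.8115) x1=(1.7117, 0.8413)
step 9: x0=(0.1986, -1.8009) x1=(1.6825, 0.8141)
step 10: x0=(0.1734, -1.7893) x1=(1.6511, 0.7831)
step 11: x0=(0.1488, -1.7768) x1=(1.6177, 0.7487)
step 12: x0=(0.1247, -1.7634) x1=(1.5823, 0.7108)
step 13: x0=(0.1011, -1.7491) x1=(1.5449, 0.6695)
step 14: x0=(0.0780, -1.7340) x1=(1.5056, 0.6251)
step 15: x0=(0.0553, -1.7181) x1=(1.4645, 0.5776)
step 16: x0=(0.0332, -1.7014) x1=(1.4216, 0.5272)
step 17: x0=(0.0115, -1.6840) x1=(1.3770, 0.4740)
step 18: x0=(-0.0098, -1.6660) x1=(1.3307, 0.4183)
step 19: x0=(-0.0307, -1.6473) x1=(1.2829, 0.3602)
step 0 velocities: v0=(-0.8000, 0.0500) v1=(-0.3000, 0.1600)
step 0: KE=0.6559, PE=1.4126, E=2.0685
step 19 velocities: v0=(-0.5444, 0.4997) v1=(-1.2773, -1.5595)
step 19: KE=1.5687, PE=0.4991, E=2.0678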